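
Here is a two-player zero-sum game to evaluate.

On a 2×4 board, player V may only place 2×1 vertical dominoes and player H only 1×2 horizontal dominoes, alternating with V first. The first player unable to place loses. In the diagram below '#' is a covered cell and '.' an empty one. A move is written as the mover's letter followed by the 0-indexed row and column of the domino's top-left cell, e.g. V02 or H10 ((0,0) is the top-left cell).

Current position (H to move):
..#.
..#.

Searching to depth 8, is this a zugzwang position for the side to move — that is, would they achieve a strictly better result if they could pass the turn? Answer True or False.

p1 H@[..#./..#.]: H00[###./..#.]+1* H10[..#./###.]+1
p2 V@[###./..#.]: V03[####/..##]-1*
p3 H@[####/..##]: H10[####/####]+1*
p4 V@[####/####] terminal -1; root [..#./..#.] d8
suppose H passes — search the same position with V to move:
pass> p1 V@[..#./..#.]: V00[#.#./#.#.]+1* V01[.##./.##.]+1 V03[..##/..##]-1
pass> p2 H@[#.#./#.#.] terminal -1; root [..#./..#.] d8
for H: play +1, pass -1

zugzwang(..#./..#., H) = False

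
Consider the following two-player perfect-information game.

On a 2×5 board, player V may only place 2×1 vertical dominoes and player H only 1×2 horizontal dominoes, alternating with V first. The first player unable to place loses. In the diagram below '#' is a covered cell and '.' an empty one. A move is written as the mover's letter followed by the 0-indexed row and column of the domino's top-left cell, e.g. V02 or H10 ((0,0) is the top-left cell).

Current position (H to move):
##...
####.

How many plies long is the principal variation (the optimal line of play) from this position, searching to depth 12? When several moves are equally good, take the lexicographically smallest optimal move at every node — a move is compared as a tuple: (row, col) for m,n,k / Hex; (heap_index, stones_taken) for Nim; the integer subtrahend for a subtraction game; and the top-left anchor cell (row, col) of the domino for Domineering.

[##.../####.] H move#1: H02:-1/####./####., H03:+1/##.##/####.*
[##.##/####.] end (terminal -1, V#2); searched ##.../####. to 12

PV length from [##.../####.]: 1 ply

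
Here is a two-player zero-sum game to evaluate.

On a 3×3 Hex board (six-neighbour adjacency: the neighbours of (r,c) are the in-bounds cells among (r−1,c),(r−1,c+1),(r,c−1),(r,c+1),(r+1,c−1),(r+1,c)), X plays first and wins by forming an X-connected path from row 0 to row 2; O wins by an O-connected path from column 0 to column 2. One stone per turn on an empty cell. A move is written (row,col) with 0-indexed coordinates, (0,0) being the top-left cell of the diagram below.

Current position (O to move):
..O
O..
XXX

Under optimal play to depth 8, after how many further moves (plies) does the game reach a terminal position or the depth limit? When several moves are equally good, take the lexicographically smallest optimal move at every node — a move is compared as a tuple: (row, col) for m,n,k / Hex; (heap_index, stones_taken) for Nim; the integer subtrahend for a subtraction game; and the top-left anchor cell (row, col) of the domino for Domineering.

ply 1, O at ..O/O../XXX | (0,0)=+1→O.O/O../XXX*; (0,1)=+1→.OO/O../XXX; (1,1)=+1→..O/OO./XXX; (1,2)=+1→..O/O.O/XXX
ply 2, X at O.O/O../XXX | (0,1)=-1→OXO/O../XXX*; (1,1)=-1→O.O/OX./XXX; (1,2)=-1→O.O/O.X/XXX
ply 3, O at OXO/O../XXX | (1,1)=+1→OXO/OO./XXX*; (1,2)=-1→OXO/O.O/XXX
ply 4: OXO/OO./XXX is terminal -1 (X); from ..O/O../XXX depth 8

PV length from [..O/O../XXX]: 3 plies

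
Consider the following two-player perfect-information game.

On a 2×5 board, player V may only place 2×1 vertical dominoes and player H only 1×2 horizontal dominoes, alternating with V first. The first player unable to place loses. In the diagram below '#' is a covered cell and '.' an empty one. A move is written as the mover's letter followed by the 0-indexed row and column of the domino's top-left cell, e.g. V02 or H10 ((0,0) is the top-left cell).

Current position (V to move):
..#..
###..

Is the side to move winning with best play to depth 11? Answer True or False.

V winning at [..#../###..]: True

[..#../###..] V move#1: V03:+1/..##./####.*, V04:+1/..#.#/###.#
[..##./####.] H move#2: H00:-1/####./####.*
[####./####.] V move#3: V04:+1/#####/#####*
[#####/#####] end (terminal -1, H#4); searched ..#../###.. to 11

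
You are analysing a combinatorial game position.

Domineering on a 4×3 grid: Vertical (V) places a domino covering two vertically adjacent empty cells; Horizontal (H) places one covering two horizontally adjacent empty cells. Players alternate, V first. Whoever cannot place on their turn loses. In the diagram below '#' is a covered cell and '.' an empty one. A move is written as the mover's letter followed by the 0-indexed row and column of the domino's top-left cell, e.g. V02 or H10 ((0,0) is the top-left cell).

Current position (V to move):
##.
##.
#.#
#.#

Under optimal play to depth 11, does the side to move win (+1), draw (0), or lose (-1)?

ply 1, V at ##./##./#.#/#.# | V02=+1→###/###/#.#/#.#*; V21=+1→##./##./###/###
ply 2: ###/###/#.#/#.# is terminal -1 (H); from ##./##./#.#/#.# depth 11

value(##./##./#.#/#.#, V) = +1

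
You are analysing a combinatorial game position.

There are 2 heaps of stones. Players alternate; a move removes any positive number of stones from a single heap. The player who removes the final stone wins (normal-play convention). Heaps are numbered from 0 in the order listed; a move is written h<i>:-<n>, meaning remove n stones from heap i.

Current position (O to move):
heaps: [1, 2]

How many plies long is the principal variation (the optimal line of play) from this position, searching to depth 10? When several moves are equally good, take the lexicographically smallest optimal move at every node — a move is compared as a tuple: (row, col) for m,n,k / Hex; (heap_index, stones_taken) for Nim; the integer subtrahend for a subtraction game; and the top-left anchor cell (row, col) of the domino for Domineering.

p1 O@[(1,2)]: h0:-1[(0,2)]-1 h1:-1[(1,1)]+1* h1:-2[(1,0)]-1
p2 X@[(1,1)]: h0:-1[(0,1)]-1* h1:-1[(1,0)]-1
p3 O@[(0,1)]: h1:-1[(0,0)]+1*
p4 X@[(0,0)] terminal -1; root [(1,2)] d10

PV length from [(1,2)]: 3 plies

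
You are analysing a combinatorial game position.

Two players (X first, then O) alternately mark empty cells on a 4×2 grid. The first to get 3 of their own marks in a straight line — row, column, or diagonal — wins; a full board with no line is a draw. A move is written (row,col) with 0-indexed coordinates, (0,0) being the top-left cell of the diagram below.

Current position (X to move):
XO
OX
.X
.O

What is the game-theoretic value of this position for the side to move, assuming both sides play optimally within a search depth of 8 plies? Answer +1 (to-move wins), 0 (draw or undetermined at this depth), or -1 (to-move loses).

value(XO/OX/.X/.O, X) = 0

[XO/OX/.X/.O] X move#1: (2,0):+0/XO/OX/XX/.O*, (3,0):+0/XO/OX/.X/XO
[XO/OX/XX/.O] O move#2: (3,0):+0/XO/OX/XX/OO*
[XO/OX/XX/OO] end (terminal +0, X#3); searched XO/OX/.X/.O to 8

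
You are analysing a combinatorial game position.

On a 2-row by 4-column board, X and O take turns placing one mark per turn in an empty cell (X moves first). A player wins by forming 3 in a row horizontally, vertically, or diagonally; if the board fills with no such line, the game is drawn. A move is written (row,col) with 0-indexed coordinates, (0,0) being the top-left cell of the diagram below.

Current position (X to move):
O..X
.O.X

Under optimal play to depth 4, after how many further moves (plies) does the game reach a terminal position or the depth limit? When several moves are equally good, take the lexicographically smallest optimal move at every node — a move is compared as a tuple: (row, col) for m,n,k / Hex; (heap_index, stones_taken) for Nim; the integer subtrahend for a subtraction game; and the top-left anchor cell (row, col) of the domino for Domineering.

ply 1, X at O..X/.O.X | (0,1)=+0→OX.X/.O.X*; (0,2)=+0→O.XX/.O.X; (1,0)=+0→O..X/XO.X; (1,2)=+0→O..X/.OXX
ply 2, O at OX.X/.O.X | (0,2)=+0→OXOX/.O.X*; (1,0)=-1→OX.X/OO.X; (1,2)=-1→OX.X/.OOX
ply 3, X at OXOX/.O.X | (1,0)=+0→OXOX/XO.X*; (1,2)=+0→OXOX/.OXX
ply 4, O at OXOX/XO.X | (1,2)=+0→OXOX/XOOX*
ply 5: OXOX/XOOX is terminal +0 (X); from O..X/.O.X depth 4

PV length from [O..X/.O.X]: 4 plies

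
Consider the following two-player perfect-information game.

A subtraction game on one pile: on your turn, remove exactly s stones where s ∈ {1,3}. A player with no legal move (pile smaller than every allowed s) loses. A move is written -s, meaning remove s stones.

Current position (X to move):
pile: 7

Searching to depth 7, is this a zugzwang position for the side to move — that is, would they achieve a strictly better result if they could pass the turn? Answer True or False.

zugzwang(7, X) = False

ply 1, X at 7 | -1=+1→6*; -3=+1→4
ply 2, O at 6 | -1=-1→5*; -3=-1→3
ply 3, X at 5 | -1=+1→4*; -3=+1→2
ply 4, O at 4 | -1=-1→3*; -3=-1→1
ply 5, X at 3 | -1=+1→2*; -3=+1→0
ply 6, O at 2 | -1=-1→1*
ply 7, X at 1 | -1=+1→0*
ply 8: 0 is terminal -1 (O); from 7 depth 7
if X skipped the turn, O would face:
~ ply 1, O at 7 | -1=+1→6*; -3=+1→4
~ ply 2, X at 6 | -1=-1→5*; -3=-1→3
~ ply 3, O at 5 | -1=+1→4*; -3=+1→2
~ ply 4, X at 4 | -1=-1→3*; -3=-1→1
~ ply 5, O at 3 | -1=+1→2*; -3=+1→0
~ ply 6, X at 2 | -1=-1→1*
~ ply 7, O at 1 | -1=+1→0*
~ ply 8: 0 is terminal -1 (X); from 7 depth 7
compare (X): move=+1 vs pass=-1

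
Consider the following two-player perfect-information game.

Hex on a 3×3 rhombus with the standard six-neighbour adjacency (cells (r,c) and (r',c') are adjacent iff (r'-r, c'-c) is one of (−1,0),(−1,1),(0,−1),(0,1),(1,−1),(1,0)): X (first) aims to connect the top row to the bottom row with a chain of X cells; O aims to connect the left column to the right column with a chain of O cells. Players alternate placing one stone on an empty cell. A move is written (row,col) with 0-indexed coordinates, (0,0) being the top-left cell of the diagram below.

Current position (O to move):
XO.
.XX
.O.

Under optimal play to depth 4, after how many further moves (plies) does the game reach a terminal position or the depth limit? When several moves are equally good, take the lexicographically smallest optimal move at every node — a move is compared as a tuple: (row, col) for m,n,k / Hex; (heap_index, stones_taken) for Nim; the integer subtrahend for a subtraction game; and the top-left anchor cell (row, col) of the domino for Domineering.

PV length from [XO./.XX/.O.]: 4 plies

ply 1, O at XO./.XX/.O. | (0,2)=-1→XOO/.XX/.O.*; (1,0)=-1→XO./OXX/.O.; (2,0)=-1→XO./.XX/OO.; (2,2)=-1→XO./.XX/.OO
ply 2, X at XOO/.XX/.O. | (1,0)=+1→XOO/XXX/.O.*; (2,0)=-1→XOO/.XX/XO.; (2,2)=-1→XOO/.XX/.OX
ply 3, O at XOO/XXX/.O. | (2,0)=-1→XOO/XXX/OO.*; (2,2)=-1→XOO/XXX/.OO
ply 4, X at XOO/XXX/OO. | (2,2)=+1→XOO/XXX/OOX*
ply 5: XOO/XXX/OOX is terminal -1 (O); from XO./.XX/.O. depth 4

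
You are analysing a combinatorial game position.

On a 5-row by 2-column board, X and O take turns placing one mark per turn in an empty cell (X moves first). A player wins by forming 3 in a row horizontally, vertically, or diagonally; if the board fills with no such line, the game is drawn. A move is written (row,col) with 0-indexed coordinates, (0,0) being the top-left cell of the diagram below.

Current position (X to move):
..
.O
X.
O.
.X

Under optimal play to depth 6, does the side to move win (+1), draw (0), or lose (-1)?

value(../.O/X./O./.X, X) = 0

[../.O/X./O./.X] X move#1: (0,0):+0/X./.O/X./O./.X*, (0,1):+0/.X/.O/X./O./.X, (1,0):+0/../XO/X./O./.X, (2,1):+0/../.O/XX/O./.X, (3,1):+0/../.O/X./OX/.X, (4,0):-1/../.O/X./O./XX
[X./.O/X./O./.X] O move#2: (0,1):-1/XO/.O/X./O./.X, (1,0):+0/X./OO/X./O./.X*, (2,1):-1/X./.O/XO/O./.X, (3,1):-1/X./.O/X./OO/.X, (4,0):-1/X./.O/X./O./OX
[X./OO/X./O./.X] X move#3: (0,1):+0/XX/OO/X./O./.X*, (2,1):+0/X./OO/XX/O./.X, (3,1):+0/X./OO/X./OX/.X, (4,0):-1/X./OO/X./O./XX
[XX/OO/X./O./.X] O move#4: (2,1):+0/XX/OO/XO/O./.X*, (3,1):+0/XX/OO/X./OO/.X, (4,0):+0/XX/OO/X./O./OX
[XX/OO/XO/O./.X] X move#5: (3,1):+0/XX/OO/XO/OX/.X*, (4,0):-1/XX/OO/XO/O./XX
[XX/OO/XO/OX/.X] O move#6: (4,0):+0/XX/OO/XO/OX/OX*
[XX/OO/XO/OX/OX] end (terminal +0, X#7); searched ../.O/X./O./.X to 6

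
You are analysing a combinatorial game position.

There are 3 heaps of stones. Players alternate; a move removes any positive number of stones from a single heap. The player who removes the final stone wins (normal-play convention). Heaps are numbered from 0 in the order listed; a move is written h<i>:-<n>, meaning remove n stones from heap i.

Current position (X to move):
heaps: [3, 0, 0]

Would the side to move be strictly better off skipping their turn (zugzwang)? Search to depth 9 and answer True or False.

zugzwang((3,0,0), X) = False

ply 1, X at (3,0,0) | h0:-1=-1→(2,0,0); h0:-2=-1→(1,0,0); h0:-3=+1→(0,0,0)*
ply 2: (0,0,0) is terminal -1 (O); from (3,0,0) depth 9
if X skipped the turn, O would face:
~ ply 1, O at (3,0,0) | h0:-1=-1→(2,0,0); h0:-2=-1→(1,0,0); h0:-3=+1→(0,0,0)*
~ ply 2: (0,0,0) is terminal -1 (X); from (3,0,0) depth 9
compare (X): move=+1 vs pass=-1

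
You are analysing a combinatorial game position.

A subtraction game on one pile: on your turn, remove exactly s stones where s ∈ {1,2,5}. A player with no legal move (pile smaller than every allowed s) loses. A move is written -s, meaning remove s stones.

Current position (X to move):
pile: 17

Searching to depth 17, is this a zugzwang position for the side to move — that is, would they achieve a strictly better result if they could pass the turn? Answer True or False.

[17] X move#1: -1:-1/16, -2:+1/15*, -5:+1/12
[15] O move#2: -1:-1/14*, -2:-1/13, -5:-1/10
[14] X move#3: -1:-1/13, -2:+1/12*, -5:+1/9
[12] O move#4: -1:-1/11*, -2:-1/10, -5:-1/7
[11] X move#5: -1:-1/10, -2:+1/9*, -5:+1/6
[9] O move#6: -1:-1/8*, -2:-1/7, -5:-1/4
[8] X move#7: -1:-1/7, -2:+1/6*, -5:+1/3
[6] O move#8: -1:-1/5*, -2:-1/4, -5:-1/1
[5] X move#9: -1:-1/4, -2:+1/3*, -5:+1/0
[3] O move#10: -1:-1/2*, -2:-1/1
[2] X move#11: -1:-1/1, -2:+1/0*
[0] end (terminal -1, O#12); searched 17 to 17
pass branch (O moves first from the same position):
  | [17] O move#1: -1:-1/16, -2:+1/15*, -5:+1/12
  | [15] X move#2: -1:-1/14*, -2:-1/13, -5:-1/10
  | [14] O move#3: -1:-1/13, -2:+1/12*, -5:+1/9
  | [12] X move#4: -1:-1/11*, -2:-1/10, -5:-1/7
  | [11] O move#5: -1:-1/10, -2:+1/9*, -5:+1/6
  | [9] X move#6: -1:-1/8*, -2:-1/7, -5:-1/4
  | [8] O move#7: -1:-1/7, -2:+1/6*, -5:+1/3
  | [6] X move#8: -1:-1/5*, -2:-1/4, -5:-1/1
  | [5] O move#9: -1:-1/4, -2:+1/3*, -5:+1/0
  | [3] X move#10: -1:-1/2*, -2:-1/1
  | [2] O move#11: -1:-1/1, -2:+1/0*
  | [0] end (terminal -1, X#12); searched 17 to 17
X moving scores +1; X passing scores -1

zugzwang(17, X) = False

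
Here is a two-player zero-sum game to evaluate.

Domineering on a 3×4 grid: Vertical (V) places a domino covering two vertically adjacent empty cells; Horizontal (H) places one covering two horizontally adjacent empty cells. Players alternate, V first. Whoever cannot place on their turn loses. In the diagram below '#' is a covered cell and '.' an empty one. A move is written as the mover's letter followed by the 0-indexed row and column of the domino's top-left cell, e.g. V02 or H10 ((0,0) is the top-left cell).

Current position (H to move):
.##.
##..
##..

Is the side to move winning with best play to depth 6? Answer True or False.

[.##./##../##..] H move#1: H12:+1/.##./####/##..*, H22:-1/.##./##../####
[.##./####/##..] end (terminal -1, V#2); searched .##./##../##.. to 6

H winning at [.##./##../##..]: True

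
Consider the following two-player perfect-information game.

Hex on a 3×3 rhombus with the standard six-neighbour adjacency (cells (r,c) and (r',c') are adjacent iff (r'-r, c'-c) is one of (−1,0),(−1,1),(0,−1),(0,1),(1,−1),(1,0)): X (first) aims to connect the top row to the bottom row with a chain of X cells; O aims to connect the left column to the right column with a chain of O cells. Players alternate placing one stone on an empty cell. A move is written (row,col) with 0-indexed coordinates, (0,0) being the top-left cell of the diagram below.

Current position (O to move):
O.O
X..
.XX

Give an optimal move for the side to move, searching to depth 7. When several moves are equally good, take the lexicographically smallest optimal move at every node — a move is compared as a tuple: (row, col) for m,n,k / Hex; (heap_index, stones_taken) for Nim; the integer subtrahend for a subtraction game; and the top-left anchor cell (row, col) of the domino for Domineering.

[O.O/X../.XX] O move#1: (0,1):+1/OOO/X../.XX*, (1,1):+1/O.O/XO./.XX, (1,2):-1/O.O/X.O/.XX, (2,0):+1/O.O/X../OXX
[OOO/X../.XX] end (terminal -1, X#2); searched O.O/X../.XX to 7

O's best at [O.O/X../.XX]: (0,1)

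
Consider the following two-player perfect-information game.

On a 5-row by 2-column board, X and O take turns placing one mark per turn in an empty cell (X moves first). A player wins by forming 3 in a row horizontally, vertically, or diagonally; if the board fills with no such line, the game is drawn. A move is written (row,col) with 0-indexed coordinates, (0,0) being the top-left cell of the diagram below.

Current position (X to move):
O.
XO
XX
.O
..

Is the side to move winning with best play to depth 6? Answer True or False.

[O./XO/XX/.O/..] X move#1: (0,1):+0/OX/XO/XX/.O/.., (3,0):+1/O./XO/XX/XO/..*, (4,0):+0/O./XO/XX/.O/X., (4,1):+0/O./XO/XX/.O/.X
[O./XO/XX/XO/..] end (terminal -1, O#2); searched O./XO/XX/.O/.. to 6

X winning at [O./XO/XX/.O/..]: True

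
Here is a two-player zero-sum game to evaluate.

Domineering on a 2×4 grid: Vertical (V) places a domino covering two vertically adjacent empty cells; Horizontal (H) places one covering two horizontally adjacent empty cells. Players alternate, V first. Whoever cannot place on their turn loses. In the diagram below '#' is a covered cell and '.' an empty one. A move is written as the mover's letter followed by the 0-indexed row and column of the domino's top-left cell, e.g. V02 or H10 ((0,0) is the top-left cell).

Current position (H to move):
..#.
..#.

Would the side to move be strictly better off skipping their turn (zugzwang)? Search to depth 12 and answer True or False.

[..#./..#.] H move#1: H00:+1/###./..#.*, H10:+1/..#./###.
[###./..#.] V move#2: V03:-1/####/..##*
[####/..##] H move#3: H10:+1/####/####*
[####/####] end (terminal -1, V#4); searched ..#./..#. to 12
if H skipped the turn, V would face:
~ [..#./..#.] V move#1: V00:+1/#.#./#.#.*, V01:+1/.##./.##., V03:-1/..##/..##
~ [#.#./#.#.] end (terminal -1, H#2); searched ..#./..#. to 12
compare (H): move=+1 vs pass=-1

zugzwang(..#./..#., H) = False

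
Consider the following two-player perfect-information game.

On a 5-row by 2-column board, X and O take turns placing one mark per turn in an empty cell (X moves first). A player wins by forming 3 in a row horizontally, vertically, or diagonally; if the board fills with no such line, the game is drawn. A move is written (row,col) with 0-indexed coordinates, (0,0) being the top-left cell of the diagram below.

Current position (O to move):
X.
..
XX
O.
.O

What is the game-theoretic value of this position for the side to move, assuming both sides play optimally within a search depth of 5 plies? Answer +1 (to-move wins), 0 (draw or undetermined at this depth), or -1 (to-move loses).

value(X./../XX/O./.O, O) = -1

p1 O@[X./../XX/O./.O]: (0,1)[XO/../XX/O./.O]-1* (1,0)[X./O./XX/O./.O]-1 (1,1)[X./.O/XX/O./.O]-1 (3,1)[X./../XX/OO/.O]-1 (4,0)[X./../XX/O./OO]-1
p2 X@[XO/../XX/O./.O]: (1,0)[XO/X./XX/O./.O]+1* (1,1)[XO/.X/XX/O./.O]+1 (3,1)[XO/../XX/OX/.O]+1 (4,0)[XO/../XX/O./XO]+0
p3 O@[XO/X./XX/O./.O] terminal -1; root [X./../XX/O./.O] d5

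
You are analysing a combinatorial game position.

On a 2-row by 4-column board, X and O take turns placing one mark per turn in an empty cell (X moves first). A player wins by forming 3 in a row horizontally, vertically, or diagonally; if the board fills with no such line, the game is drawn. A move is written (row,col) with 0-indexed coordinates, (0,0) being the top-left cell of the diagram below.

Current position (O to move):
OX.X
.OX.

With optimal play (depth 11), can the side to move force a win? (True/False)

O winning at [OX.X/.OX.]: False

[OX.X/.OX.] O move#1: (0,2):+0/OXOX/.OX.*, (1,0):-1/OX.X/OOX., (1,3):-1/OX.X/.OXO
[OXOX/.OX.] X move#2: (1,0):+0/OXOX/XOX.*, (1,3):+0/OXOX/.OXX
[OXOX/XOX.] O move#3: (1,3):+0/OXOX/XOXO*
[OXOX/XOXO] end (terminal +0, X#4); searched OX.X/.OX. to 11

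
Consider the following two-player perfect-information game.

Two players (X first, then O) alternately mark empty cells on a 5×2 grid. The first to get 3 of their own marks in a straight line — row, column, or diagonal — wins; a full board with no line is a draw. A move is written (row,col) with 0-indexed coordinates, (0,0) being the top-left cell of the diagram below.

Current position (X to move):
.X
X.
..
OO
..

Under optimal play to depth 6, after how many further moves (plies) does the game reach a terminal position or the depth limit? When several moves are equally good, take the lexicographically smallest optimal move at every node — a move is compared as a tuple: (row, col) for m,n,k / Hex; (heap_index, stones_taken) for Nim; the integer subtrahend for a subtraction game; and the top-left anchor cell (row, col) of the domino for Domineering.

PV length from [.X/X./../OO/..]: 6 plies

[.X/X./../OO/..] X move#1: (0,0):-1/XX/X./../OO/.., (1,1):+0/.X/XX/../OO/..*, (2,0):+0/.X/X./X./OO/.., (2,1):+0/.X/X./.X/OO/.., (4,0):-1/.X/X./../OO/X., (4,1):+0/.X/X./../OO/.X
[.X/XX/../OO/..] O move#2: (0,0):-1/OX/XX/../OO/.., (2,0):-1/.X/XX/O./OO/.., (2,1):+0/.X/XX/.O/OO/..*, (4,0):-1/.X/XX/../OO/O., (4,1):-1/.X/XX/../OO/.O
[.X/XX/.O/OO/..] X move#3: (0,0):-1/XX/XX/.O/OO/.., (2,0):-1/.X/XX/XO/OO/.., (4,0):-1/.X/XX/.O/OO/X., (4,1):+0/.X/XX/.O/OO/.X*
[.X/XX/.O/OO/.X] O move#4: (0,0):+0/OX/XX/.O/OO/.X*, (2,0):+0/.X/XX/OO/OO/.X, (4,0):+0/.X/XX/.O/OO/OX
[OX/XX/.O/OO/.X] X move#5: (2,0):+0/OX/XX/XO/OO/.X*, (4,0):+0/OX/XX/.O/OO/XX
[OX/XX/XO/OO/.X] O move#6: (4,0):+0/OX/XX/XO/OO/OX*
[OX/XX/XO/OO/OX] end (terminal +0, X#7); searched .X/X./../OO/.. to 6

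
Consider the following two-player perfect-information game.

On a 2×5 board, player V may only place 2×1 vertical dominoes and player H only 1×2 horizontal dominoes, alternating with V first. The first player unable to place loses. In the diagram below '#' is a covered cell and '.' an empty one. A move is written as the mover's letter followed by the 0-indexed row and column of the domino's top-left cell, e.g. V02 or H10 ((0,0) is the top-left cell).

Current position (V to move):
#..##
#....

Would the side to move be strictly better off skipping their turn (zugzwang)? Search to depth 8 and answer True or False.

zugzwang(#..##/#...., V) = False

p1 V@[#..##/#....]: V01[##.##/##...]-1 V02[#.###/#.#..]+1*
p2 H@[#.###/#.#..]: H13[#.###/#.###]-1*
p3 V@[#.###/#.###]: V01[#####/#####]+1*
p4 H@[#####/#####] terminal -1; root [#..##/#....] d8
pass branch (H moves first from the same position):
  | p1 H@[#..##/#....]: H01[#####/#....]+1* H11[#..##/###..]+1 H12[#..##/#.##.]-1 H13[#..##/#..##]-1
  | p2 V@[#####/#....] terminal -1; root [#..##/#....] d8
V moving scores +1; V passing scores -1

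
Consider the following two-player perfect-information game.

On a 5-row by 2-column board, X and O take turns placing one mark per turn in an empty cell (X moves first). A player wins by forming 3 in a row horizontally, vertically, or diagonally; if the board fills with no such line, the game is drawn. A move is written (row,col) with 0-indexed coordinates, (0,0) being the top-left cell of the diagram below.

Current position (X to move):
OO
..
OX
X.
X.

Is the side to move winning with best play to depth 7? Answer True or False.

X winning at [OO/../OX/X./X.]: False

ply 1, X at OO/../OX/X./X. | (1,0)=+0→OO/X./OX/X./X.*; (1,1)=-1→OO/.X/OX/X./X.; (3,1)=-1→OO/../OX/XX/X.; (4,1)=-1→OO/../OX/X./XX
ply 2, O at OO/X./OX/X./X. | (1,1)=+0→OO/XO/OX/X./X.*; (3,1)=+0→OO/X./OX/XO/X.; (4,1)=+0→OO/X./OX/X./XO
ply 3, X at OO/XO/OX/X./X. | (3,1)=+0→OO/XO/OX/XX/X.*; (4,1)=+0→OO/XO/OX/X./XX
ply 4, O at OO/XO/OX/XX/X. | (4,1)=+0→OO/XO/OX/XX/XO*
ply 5: OO/XO/OX/XX/XO is terminal +0 (X); from OO/../OX/X./X. depth 7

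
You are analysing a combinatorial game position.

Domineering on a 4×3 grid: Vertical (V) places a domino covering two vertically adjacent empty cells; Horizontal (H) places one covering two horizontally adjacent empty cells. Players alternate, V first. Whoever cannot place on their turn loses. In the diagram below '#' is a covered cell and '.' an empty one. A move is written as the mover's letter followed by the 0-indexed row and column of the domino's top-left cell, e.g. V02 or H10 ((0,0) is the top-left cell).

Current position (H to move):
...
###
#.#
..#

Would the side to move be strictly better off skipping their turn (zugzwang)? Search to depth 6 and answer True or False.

zugzwang(.../###/#.#/..#, H) = False

p1 H@[.../###/#.#/..#]: H00[##./###/#.#/..#]-1 H01[.##/###/#.#/..#]-1 H30[.../###/#.#/###]+1*
p2 V@[.../###/#.#/###] terminal -1; root [.../###/#.#/..#] d6
suppose H passes — search the same position with V to move:
pass> p1 V@[.../###/#.#/..#]: V21[.../###/###/.##]-1*
pass> p2 H@[.../###/###/.##]: H00[##./###/###/.##]+1* H01[.##/###/###/.##]+1
pass> p3 V@[##./###/###/.##] terminal -1; root [.../###/#.#/..#] d6
for H: play +1, pass +1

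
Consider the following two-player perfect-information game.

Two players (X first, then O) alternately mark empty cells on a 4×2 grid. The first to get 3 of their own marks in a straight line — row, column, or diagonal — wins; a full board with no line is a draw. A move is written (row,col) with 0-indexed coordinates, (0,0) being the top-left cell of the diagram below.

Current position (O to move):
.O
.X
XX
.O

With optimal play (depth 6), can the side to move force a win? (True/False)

O winning at [.O/.X/XX/.O]: False

ply 1, O at .O/.X/XX/.O | (0,0)=+0→OO/.X/XX/.O*; (1,0)=+0→.O/OX/XX/.O; (3,0)=+0→.O/.X/XX/OO
ply 2, X at OO/.X/XX/.O | (1,0)=+0→OO/XX/XX/.O*; (3,0)=+0→OO/.X/XX/XO
ply 3, O at OO/XX/XX/.O | (3,0)=+0→OO/XX/XX/OO*
ply 4: OO/XX/XX/OO is terminal +0 (X); from .O/.X/XX/.O depth 6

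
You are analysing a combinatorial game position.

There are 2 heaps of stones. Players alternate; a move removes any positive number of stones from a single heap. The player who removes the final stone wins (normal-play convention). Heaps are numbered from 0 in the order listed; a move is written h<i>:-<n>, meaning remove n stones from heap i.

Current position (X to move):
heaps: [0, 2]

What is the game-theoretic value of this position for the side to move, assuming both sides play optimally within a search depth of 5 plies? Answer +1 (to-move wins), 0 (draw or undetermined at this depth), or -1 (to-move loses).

value((0,2), X) = +1

[(0,2)] X move#1: h1:-1:-1/(0,1), h1:-2:+1/(0,0)*
[(0,0)] end (terminal -1, O#2); searched (0,2) to 5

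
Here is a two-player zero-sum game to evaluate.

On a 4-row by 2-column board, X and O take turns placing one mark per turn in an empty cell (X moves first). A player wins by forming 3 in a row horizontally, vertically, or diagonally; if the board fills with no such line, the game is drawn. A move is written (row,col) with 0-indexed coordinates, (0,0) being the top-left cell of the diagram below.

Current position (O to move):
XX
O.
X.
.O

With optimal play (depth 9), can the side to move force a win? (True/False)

O winning at [XX/O./X./.O]: False

[XX/O./X./.O] O move#1: (1,1):+0/XX/OO/X./.O*, (2,1):+0/XX/O./XO/.O, (3,0):+0/XX/O./X./OO
[XX/OO/X./.O] X move#2: (2,1):+0/XX/OO/XX/.O*, (3,0):-1/XX/OO/X./XO
[XX/OO/XX/.O] O move#3: (3,0):+0/XX/OO/XX/OO*
[XX/OO/XX/OO] end (terminal +0, X#4); searched XX/O./X./.O to 9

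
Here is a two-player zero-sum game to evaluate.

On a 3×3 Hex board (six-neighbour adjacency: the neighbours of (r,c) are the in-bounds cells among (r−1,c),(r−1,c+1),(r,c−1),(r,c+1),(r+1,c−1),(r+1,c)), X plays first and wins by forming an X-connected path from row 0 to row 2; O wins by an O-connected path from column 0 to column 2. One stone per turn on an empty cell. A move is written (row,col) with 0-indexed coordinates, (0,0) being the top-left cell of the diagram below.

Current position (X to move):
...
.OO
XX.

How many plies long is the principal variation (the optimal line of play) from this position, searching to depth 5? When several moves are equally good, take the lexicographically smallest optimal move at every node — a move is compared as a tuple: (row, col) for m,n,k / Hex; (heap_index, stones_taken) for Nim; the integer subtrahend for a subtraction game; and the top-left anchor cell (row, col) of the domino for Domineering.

PV length from [.../.OO/XX.]: 3 plies

ply 1, X at .../.OO/XX. | (0,0)=-1→X../.OO/XX.; (0,1)=-1→.X./.OO/XX.; (0,2)=-1→..X/.OO/XX.; (1,0)=+1→.../XOO/XX.*; (2,2)=-1→.../.OO/XXX
ply 2, O at .../XOO/XX. | (0,0)=-1→O../XOO/XX.*; (0,1)=-1→.O./XOO/XX.; (0,2)=-1→..O/XOO/XX.; (2,2)=-1→.../XOO/XXO
ply 3, X at O../XOO/XX. | (0,1)=+1→OX./XOO/XX.*; (0,2)=-1→O.X/XOO/XX.; (2,2)=-1→O../XOO/XXX
ply 4: OX./XOO/XX. is terminal -1 (O); from .../.OO/XX. depth 5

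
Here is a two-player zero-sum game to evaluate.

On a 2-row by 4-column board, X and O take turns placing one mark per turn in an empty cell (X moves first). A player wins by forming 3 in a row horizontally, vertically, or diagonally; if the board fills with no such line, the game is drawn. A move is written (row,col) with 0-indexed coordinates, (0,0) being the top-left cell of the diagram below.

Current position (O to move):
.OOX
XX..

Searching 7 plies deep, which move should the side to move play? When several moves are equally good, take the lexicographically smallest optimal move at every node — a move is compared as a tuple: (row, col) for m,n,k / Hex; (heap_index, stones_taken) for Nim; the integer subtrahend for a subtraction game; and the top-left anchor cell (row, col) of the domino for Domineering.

O's best at [.OOX/XX..]: (0,0)

ply 1, O at .OOX/XX.. | (0,0)=+1→OOOX/XX..*; (1,2)=+0→.OOX/XXO.; (1,3)=-1→.OOX/XX.O
ply 2: OOOX/XX.. is terminal -1 (X); from .OOX/XX.. depth 7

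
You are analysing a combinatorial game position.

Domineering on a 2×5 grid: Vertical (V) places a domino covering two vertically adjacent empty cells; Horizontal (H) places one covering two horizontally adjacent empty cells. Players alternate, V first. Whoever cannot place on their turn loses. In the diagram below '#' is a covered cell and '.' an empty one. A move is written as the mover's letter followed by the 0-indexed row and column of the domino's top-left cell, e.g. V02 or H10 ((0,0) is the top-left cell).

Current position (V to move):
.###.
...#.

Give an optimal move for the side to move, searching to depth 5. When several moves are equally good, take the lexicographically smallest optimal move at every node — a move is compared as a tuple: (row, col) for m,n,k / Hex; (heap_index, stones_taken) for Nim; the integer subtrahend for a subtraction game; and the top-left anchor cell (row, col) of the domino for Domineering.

V's best at [.###./...#.]: V00

[.###./...#.] V move#1: V00:+1/####./#..#.*, V04:-1/.####/...##
[####./#..#.] H move#2: H11:-1/####./####.*
[####./####.] V move#3: V04:+1/#####/#####*
[#####/#####] end (terminal -1, H#4); searched .###./...#. to 5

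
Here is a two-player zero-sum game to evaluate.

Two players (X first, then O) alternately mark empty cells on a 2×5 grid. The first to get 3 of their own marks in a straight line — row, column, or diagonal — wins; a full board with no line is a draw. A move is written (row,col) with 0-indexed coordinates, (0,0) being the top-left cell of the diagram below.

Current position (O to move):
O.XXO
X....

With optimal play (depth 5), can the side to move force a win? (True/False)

O winning at [O.XXO/X....]: False

[O.XXO/X....] O move#1: (0,1):+0/OOXXO/X....*, (1,1):-1/O.XXO/XO..., (1,2):-1/O.XXO/X.O.., (1,3):-1/O.XXO/X..O., (1,4):-1/O.XXO/X...O
[OOXXO/X....] X move#2: (1,1):+0/OOXXO/XX...*, (1,2):+0/OOXXO/X.X.., (1,3):+0/OOXXO/X..X., (1,4):+0/OOXXO/X...X
[OOXXO/XX...] O move#3: (1,2):+0/OOXXO/XXO..*, (1,3):-1/OOXXO/XX.O., (1,4):-1/OOXXO/XX..O
[OOXXO/XXO..] X move#4: (1,3):+0/OOXXO/XXOX.*, (1,4):+0/OOXXO/XXO.X
[OOXXO/XXOX.] O move#5: (1,4):+0/OOXXO/XXOXO*
[OOXXO/XXOXO] end (terminal +0, X#6); searched O.XXO/X.... to 5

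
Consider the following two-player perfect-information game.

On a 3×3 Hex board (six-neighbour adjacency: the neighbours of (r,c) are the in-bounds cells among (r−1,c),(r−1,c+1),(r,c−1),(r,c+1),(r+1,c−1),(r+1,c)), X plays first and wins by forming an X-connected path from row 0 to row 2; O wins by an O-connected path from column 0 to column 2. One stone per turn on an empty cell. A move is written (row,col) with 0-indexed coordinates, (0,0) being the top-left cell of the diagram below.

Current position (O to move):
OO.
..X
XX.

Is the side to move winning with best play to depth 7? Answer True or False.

O winning at [OO./..X/XX.]: True

ply 1, O at OO./..X/XX. | (0,2)=+1→OOO/..X/XX.*; (1,0)=-1→OO./O.X/XX.; (1,1)=-1→OO./.OX/XX.; (2,2)=-1→OO./..X/XXO
ply 2: OOO/..X/XX. is terminal -1 (X); from OO./..X/XX. depth 7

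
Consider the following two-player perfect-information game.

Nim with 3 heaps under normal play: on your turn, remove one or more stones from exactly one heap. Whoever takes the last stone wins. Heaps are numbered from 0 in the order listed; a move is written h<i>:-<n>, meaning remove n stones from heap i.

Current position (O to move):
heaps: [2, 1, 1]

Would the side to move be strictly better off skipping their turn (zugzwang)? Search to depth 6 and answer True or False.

zugzwang((2,1,1), O) = False

ply 1, O at (2,1,1) | h0:-1=-1→(1,1,1); h0:-2=+1→(0,1,1)*; h1:-1=-1→(2,0,1); h2:-1=-1→(2,1,0)
ply 2, X at (0,1,1) | h1:-1=-1→(0,0,1)*; h2:-1=-1→(0,1,0)
ply 3, O at (0,0,1) | h2:-1=+1→(0,0,0)*
ply 4: (0,0,0) is terminal -1 (X); from (2,1,1) depth 6
pass branch (X moves first from the same position):
  | ply 1, X at (2,1,1) | h0:-1=-1→(1,1,1); h0:-2=+1→(0,1,1)*; h1:-1=-1→(2,0,1); h2:-1=-1→(2,1,0)
  | ply 2, O at (0,1,1) | h1:-1=-1→(0,0,1)*; h2:-1=-1→(0,1,0)
  | ply 3, X at (0,0,1) | h2:-1=+1→(0,0,0)*
  | ply 4: (0,0,0) is terminal -1 (O); from (2,1,1) depth 6
O moving scores +1; O passing scores -1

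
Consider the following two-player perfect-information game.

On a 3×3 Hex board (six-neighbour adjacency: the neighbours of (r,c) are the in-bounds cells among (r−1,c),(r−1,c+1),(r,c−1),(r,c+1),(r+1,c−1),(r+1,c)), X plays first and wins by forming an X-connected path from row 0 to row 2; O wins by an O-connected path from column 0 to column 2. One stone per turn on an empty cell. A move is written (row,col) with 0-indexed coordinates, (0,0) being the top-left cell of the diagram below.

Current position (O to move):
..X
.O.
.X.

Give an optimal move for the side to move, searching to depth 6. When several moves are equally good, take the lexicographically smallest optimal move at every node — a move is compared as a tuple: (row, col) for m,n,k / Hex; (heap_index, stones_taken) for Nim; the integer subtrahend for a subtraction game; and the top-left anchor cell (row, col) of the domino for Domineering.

p1 O@[..X/.O./.X.]: (0,0)[O.X/.O./.X.]-1 (0,1)[.OX/.O./.X.]-1 (1,0)[..X/OO./.X.]-1 (1,2)[..X/.OO/.X.]+1* (2,0)[..X/.O./OX.]-1 (2,2)[..X/.O./.XO]-1
p2 X@[..X/.OO/.X.]: (0,0)[X.X/.OO/.X.]-1* (0,1)[.XX/.OO/.X.]-1 (1,0)[..X/XOO/.X.]-1 (2,0)[..X/.OO/XX.]-1 (2,2)[..X/.OO/.XX]-1
p3 O@[X.X/.OO/.X.]: (0,1)[XOX/.OO/.X.]+1* (1,0)[X.X/OOO/.X.]+1 (2,0)[X.X/.OO/OX.]+1 (2,2)[X.X/.OO/.XO]+1
p4 X@[XOX/.OO/.X.]: (1,0)[XOX/XOO/.X.]-1* (2,0)[XOX/.OO/XX.]-1 (2,2)[XOX/.OO/.XX]-1
p5 O@[XOX/XOO/.X.]: (2,0)[XOX/XOO/OX.]+1* (2,2)[XOX/XOO/.XO]-1
p6 X@[XOX/XOO/OX.] terminal -1; root [..X/.O./.X.] d6

O's best at [..X/.O./.X.]: (1,2)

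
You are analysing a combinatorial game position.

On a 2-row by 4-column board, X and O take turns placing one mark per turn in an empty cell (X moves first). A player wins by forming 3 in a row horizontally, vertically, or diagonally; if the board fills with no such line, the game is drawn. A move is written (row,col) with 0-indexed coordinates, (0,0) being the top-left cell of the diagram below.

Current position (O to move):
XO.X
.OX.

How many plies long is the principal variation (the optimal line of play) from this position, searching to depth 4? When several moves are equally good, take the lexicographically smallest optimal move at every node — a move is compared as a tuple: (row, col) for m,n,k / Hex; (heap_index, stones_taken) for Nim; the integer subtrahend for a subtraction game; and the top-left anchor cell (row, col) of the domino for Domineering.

[XO.X/.OX.] O move#1: (0,2):+0/XOOX/.OX.*, (1,0):+0/XO.X/OOX., (1,3):+0/XO.X/.OXO
[XOOX/.OX.] X move#2: (1,0):+0/XOOX/XOX.*, (1,3):+0/XOOX/.OXX
[XOOX/XOX.] O move#3: (1,3):+0/XOOX/XOXO*
[XOOX/XOXO] end (terminal +0, X#4); searched XO.X/.OX. to 4

PV length from [XO.X/.OX.]: 3 plies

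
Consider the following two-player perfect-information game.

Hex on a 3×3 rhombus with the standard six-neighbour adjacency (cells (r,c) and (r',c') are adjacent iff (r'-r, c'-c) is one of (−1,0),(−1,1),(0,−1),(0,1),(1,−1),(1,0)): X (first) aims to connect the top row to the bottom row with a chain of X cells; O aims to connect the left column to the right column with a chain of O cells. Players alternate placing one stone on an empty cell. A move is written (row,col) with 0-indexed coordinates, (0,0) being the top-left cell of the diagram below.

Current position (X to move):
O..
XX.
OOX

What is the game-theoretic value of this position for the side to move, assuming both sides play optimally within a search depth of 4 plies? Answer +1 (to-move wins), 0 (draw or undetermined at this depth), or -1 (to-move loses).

value(O../XX./OOX, X) = +1

[O../XX./OOX] X move#1: (0,1):-1/OX./XX./OOX, (0,2):-1/O.X/XX./OOX, (1,2):+1/O../XXX/OOX*
[O../XXX/OOX] O move#2: (0,1):-1/OO./XXX/OOX*, (0,2):-1/O.O/XXX/OOX
[OO./XXX/OOX] X move#3: (0,2):+1/OOX/XXX/OOX*
[OOX/XXX/OOX] end (terminal -1, O#4); searched O../XX./OOX to 4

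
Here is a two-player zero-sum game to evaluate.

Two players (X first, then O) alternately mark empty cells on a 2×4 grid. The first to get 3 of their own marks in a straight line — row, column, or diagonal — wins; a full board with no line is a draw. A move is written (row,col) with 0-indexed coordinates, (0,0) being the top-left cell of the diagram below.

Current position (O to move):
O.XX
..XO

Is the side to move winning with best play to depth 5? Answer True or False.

ply 1, O at O.XX/..XO | (0,1)=+0→OOXX/..XO*; (1,0)=-1→O.XX/O.XO; (1,1)=-1→O.XX/.OXO
ply 2, X at OOXX/..XO | (1,0)=+0→OOXX/X.XO*; (1,1)=+0→OOXX/.XXO
ply 3, O at OOXX/X.XO | (1,1)=+0→OOXX/XOXO*
ply 4: OOXX/XOXO is terminal +0 (X); from O.XX/..XO depth 5

O winning at [O.XX/..XO]: False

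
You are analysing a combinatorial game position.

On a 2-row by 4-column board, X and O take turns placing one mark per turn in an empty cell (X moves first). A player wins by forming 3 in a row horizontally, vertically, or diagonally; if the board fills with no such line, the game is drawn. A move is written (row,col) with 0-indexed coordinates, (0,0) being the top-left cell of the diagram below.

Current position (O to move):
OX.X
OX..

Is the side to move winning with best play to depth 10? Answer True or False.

O winning at [OX.X/OX..]: False

ply 1, O at OX.X/OX.. | (0,2)=+0→OXOX/OX..*; (1,2)=-1→OX.X/OXO.; (1,3)=-1→OX.X/OX.O
ply 2, X at OXOX/OX.. | (1,2)=+0→OXOX/OXX.*; (1,3)=+0→OXOX/OX.X
ply 3, O at OXOX/OXX. | (1,3)=+0→OXOX/OXXO*
ply 4: OXOX/OXXO is terminal +0 (X); from OX.X/OX.. depth 10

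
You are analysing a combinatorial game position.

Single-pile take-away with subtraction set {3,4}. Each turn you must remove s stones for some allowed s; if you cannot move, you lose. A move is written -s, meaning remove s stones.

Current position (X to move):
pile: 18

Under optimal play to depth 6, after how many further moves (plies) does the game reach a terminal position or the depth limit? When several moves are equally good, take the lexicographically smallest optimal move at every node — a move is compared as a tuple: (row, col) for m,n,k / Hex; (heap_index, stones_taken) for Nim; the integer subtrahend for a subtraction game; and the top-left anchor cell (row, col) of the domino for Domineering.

PV length from [18]: 5 plies

[18] X move#1: -3:+1/15*, -4:+1/14
[15] O move#2: -3:-1/12*, -4:-1/11
[12] X move#3: -3:+1/9*, -4:+1/8
[9] O move#4: -3:-1/6*, -4:-1/5
[6] X move#5: -3:-1/3, -4:+1/2*
[2] end (terminal -1, O#6); searched 18 to 6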